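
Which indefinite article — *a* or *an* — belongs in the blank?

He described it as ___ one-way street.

a

The indefinite article is chosen by the initial *sound* of the following word, not its spelling.
*one-way* begins with the sound /wʌ/ (*one* pronounced /wʌn/) — a consonant sound.
So the article is *a*: He described it as a one-way street.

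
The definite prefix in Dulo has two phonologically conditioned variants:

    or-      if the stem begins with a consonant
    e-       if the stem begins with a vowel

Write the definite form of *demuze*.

The first sound of *demuze* is /d/, which is a consonant, so the prefix is or-, giving *ordemuze*.

ordemuze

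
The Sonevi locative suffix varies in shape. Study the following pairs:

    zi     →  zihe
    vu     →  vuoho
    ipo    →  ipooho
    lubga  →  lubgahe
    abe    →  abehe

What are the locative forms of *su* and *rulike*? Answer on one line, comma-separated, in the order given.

suoho, rulikehe

The pattern is rounding harmony: -oho when the last vowel of the stem is a rounded vowel (*vu*, *ipo*); -he when the last vowel of the stem is an unrounded vowel (*zi*, *lubga*, *abe*).
*su*: last vowel = /u/, a rounded vowel → -oho → *suoho*.
*rulike* — last vowel /e/ (an unrounded vowel) → -he → *rulikehe*.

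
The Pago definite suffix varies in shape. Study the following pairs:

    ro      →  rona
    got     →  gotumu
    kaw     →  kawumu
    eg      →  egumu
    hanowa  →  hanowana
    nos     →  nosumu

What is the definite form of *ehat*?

The pattern is consonant vs. vowel: -umu when the stem ends in a consonant (*got*, *kaw*, *eg*, *nos*); -na when the stem ends in a vowel (*ro*, *hanowa*).
*ehat*: final sound = /t/, a consonant → -umu → *ehatumu*.

ehatumu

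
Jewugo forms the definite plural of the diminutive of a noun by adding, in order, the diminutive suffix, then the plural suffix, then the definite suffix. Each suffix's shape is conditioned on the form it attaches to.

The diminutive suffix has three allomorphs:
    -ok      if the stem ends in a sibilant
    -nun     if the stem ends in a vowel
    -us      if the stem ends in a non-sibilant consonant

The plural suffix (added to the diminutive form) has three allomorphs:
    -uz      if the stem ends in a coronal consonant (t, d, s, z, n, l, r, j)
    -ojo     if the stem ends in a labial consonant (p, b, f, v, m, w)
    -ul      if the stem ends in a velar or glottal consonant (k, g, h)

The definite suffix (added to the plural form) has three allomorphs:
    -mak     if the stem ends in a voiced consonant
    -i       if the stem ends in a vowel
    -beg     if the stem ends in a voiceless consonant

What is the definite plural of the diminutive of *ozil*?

ozilusuzmak

*ozil*: final sound = /l/, a non-sibilant consonant → -us → *ozilus*.
The final consonant of the diminutive form *ozilus* is /s/, which is coronal, so the plural suffix is -uz, giving *ozilusuz*.
The plural form *ozilusuz*: final sound = /z/, a voiced consonant → -mak → *ozilusuzmak*.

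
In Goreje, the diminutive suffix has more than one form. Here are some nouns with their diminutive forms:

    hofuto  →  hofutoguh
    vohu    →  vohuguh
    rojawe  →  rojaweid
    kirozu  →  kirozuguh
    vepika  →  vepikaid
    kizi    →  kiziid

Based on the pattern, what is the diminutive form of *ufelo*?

The suffix is conditioned by the last vowel: -guh when the last vowel of the stem is a rounded vowel (*hofuto*, *vohu*, *kirozu*); -id when the last vowel of the stem is an unrounded vowel (*rojawe*, *vepika*, *kizi*).
*ufelo* — last vowel /o/ (a rounded vowel) → -guh → *ufeloguh*.

ufeloguh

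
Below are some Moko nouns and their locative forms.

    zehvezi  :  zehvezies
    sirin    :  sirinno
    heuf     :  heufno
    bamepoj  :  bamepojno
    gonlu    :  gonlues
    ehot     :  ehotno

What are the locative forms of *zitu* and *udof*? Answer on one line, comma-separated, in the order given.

The pattern is consonant vs. vowel: -no when the stem ends in a consonant (*sirin*, *heuf*, *bamepoj*, *ehot*); -es when the stem ends in a vowel (*zehvezi*, *gonlu*).
*zitu*: final sound = /u/, a vowel → -es → *zitues*.
*udof* — final sound /f/ (a consonant) → -no → *udofno*.

zitues, udofno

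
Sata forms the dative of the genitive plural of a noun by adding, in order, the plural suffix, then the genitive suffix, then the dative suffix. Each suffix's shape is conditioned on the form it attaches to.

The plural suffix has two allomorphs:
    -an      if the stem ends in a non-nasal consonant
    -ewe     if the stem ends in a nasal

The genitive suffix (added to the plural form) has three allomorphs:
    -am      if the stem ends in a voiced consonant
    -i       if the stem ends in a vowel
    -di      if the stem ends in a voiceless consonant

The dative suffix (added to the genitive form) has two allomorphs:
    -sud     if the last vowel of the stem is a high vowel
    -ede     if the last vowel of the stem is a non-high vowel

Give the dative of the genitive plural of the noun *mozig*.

*mozig*: final consonant = /g/, non-nasal → -an → *mozigan*.
The final sound of the plural form *mozigan* is /n/, which is a voiced consonant, so the genitive suffix is -am, giving *moziganam*.
The genitive form *moziganam* — last vowel /a/ (a non-high vowel) → -ede → *moziganamede*.

moziganamede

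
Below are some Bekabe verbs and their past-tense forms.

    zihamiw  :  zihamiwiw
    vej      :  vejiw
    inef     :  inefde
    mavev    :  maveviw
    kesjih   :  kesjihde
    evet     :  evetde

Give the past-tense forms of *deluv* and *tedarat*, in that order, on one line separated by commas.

deluviw, tedaratde

Looking at the final consonant of each stem: -de when the stem ends in a voiceless consonant (*inef*, *kesjih*, *evet*); -iw when the stem ends in a voiced consonant (*zihamiw*, *vej*, *mavev*).
The final consonant of *deluv* is /v/, which is voiced, so the suffix is -iw, giving *deluviw*.
Since the final consonant of *tedarat* is /t/ (voiceless), it takes -de, giving *tedaratde*.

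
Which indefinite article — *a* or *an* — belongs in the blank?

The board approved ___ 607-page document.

a

The indefinite article is chosen by the initial *sound* of the following word, not its spelling.
The number *607* is spoken "six hundred …", beginning with /sɪks/ — a consonant sound.
So the article is *a*: The board approved a 607-page document.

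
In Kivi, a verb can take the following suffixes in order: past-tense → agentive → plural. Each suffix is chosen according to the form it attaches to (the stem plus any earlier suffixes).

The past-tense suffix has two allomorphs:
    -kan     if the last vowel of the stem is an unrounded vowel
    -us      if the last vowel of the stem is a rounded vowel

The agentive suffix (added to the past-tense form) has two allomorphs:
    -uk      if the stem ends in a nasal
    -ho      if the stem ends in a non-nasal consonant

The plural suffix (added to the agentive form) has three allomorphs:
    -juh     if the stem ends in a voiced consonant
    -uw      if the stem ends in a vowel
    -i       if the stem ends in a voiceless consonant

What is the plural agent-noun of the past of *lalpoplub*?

Since the last vowel of *lalpoplub* is /u/ (a rounded vowel), it takes -us, giving *lalpoplubus*.
Since the final consonant of the past-tense form *lalpoplubus* is /s/ (non-nasal), it takes -ho, giving *lalpoplubusho*.
The final sound of the agentive form *lalpoplubusho* is /o/, which is a vowel, so the plural suffix is -uw, giving *lalpoplubushouw*.

lalpoplubushouw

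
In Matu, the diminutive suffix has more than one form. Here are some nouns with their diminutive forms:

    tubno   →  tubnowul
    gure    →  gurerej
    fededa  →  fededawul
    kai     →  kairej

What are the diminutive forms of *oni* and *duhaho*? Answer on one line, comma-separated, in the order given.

The pattern is front/back vowel harmony: -rej when the last vowel of the stem is a front vowel (*gure*, *kai*); -wul when the last vowel of the stem is a back vowel (*tubno*, *fededa*).
*oni*: last vowel = /i/, a front vowel → -rej → *onirej*.
*duhaho*: last vowel = /o/, a back vowel → -wul → *duhahowul*.

onirej, duhahowul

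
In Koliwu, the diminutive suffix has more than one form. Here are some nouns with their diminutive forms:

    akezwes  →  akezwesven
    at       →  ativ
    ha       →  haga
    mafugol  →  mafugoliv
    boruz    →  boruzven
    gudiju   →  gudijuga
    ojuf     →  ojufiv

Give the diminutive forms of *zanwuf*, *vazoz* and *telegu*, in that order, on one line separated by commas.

Looking at the final sound of each stem: -ven when the stem ends in a sibilant (*akezwes*, *boruz*); -iv when the stem ends in a non-sibilant consonant (*at*, *mafugol*, *ojuf*); -ga when the stem ends in a vowel (*ha*, *gudiju*).
*zanwuf* — final sound /f/ (a non-sibilant consonant) → -iv → *zanwufiv*.
*vazoz*: final sound = /z/, a sibilant → -ven → *vazozven*.
*telegu*: final sound = /u/, a vowel → -ga → *teleguga*.

zanwufiv, vazozven, teleguga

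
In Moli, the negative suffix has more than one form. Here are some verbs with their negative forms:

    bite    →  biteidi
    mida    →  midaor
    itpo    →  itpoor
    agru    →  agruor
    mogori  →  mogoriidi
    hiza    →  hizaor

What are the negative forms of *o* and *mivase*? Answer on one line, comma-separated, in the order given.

oor, mivaseidi

Looking at the last vowel of each stem: -idi when the last vowel of the stem is a front vowel (*bite*, *mogori*); -or when the last vowel of the stem is a back vowel (*mida*, *itpo*, *agru*, *hiza*).
*o* — last vowel /o/ (a back vowel) → -or → *oor*.
*mivase* — last vowel /e/ (a front vowel) → -idi → *mivaseidi*.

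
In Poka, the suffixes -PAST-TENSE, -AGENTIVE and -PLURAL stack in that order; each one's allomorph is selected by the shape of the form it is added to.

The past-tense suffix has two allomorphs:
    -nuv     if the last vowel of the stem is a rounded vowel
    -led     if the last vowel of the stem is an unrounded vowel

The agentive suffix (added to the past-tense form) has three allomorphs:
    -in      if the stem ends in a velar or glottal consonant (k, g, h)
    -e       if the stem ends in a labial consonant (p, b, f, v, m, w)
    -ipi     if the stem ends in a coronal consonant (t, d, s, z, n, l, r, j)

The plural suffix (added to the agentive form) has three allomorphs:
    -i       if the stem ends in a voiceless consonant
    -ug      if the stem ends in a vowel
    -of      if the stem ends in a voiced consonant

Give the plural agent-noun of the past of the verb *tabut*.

*tabut* — last vowel /u/ (a rounded vowel) → -nuv → *tabutnuv*.
The past-tense form *tabutnuv* — final consonant /v/ (labial) → -e → *tabutnuve*.
The agentive form *tabutnuve* — final sound /e/ (a vowel) → -ug → *tabutnuveug*.

tabutnuveug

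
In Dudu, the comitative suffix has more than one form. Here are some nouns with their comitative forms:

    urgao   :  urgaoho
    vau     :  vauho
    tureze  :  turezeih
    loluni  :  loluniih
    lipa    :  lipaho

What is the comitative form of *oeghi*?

Looking at the last vowel of each stem: -ih when the last vowel of the stem is a front vowel (*tureze*, *loluni*); -ho when the last vowel of the stem is a back vowel (*urgao*, *vau*, *lipa*).
The last vowel of *oeghi* is /i/, which is a front vowel, so the suffix is -ih, giving *oeghiih*.

oeghiih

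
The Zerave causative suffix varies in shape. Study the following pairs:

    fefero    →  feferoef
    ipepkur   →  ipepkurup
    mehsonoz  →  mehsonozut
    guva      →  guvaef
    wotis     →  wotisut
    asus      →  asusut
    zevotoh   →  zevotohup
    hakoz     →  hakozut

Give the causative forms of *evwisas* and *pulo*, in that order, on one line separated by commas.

evwisasut, puloef

The alternation tracks the final sound of the stem — -ut when the stem ends in a sibilant (*mehsonoz*, *wotis*, *asus*, *hakoz*); -up when the stem ends in a non-sibilant consonant (*ipepkur*, *zevotoh*); -ef when the stem ends in a vowel (*fefero*, *guva*).
The final sound of *evwisas* is /s/, which is a sibilant, so the suffix is -ut, giving *evwisasut*.
Since the final sound of *pulo* is /o/ (a vowel), it takes -ef, giving *puloef*.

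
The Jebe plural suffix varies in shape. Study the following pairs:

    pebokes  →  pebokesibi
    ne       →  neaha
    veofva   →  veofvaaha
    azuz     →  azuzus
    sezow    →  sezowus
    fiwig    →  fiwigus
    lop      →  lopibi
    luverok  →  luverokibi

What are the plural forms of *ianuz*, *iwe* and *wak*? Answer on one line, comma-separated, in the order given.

ianuzus, iweaha, wakibi

The alternation tracks the final sound of the stem — -ibi when the stem ends in a voiceless consonant (*pebokes*, *lop*, *luverok*); -us when the stem ends in a voiced consonant (*azuz*, *sezow*, *fiwig*); -aha when the stem ends in a vowel (*ne*, *veofva*).
*ianuz* — final sound /z/ (a voiced consonant) → -us → *ianuzus*.
The final sound of *iwe* is /e/, which is a vowel, so the suffix is -aha, giving *iweaha*.
Since the final sound of *wak* is /k/ (a voiceless consonant), it takes -ibi, giving *wakibi*.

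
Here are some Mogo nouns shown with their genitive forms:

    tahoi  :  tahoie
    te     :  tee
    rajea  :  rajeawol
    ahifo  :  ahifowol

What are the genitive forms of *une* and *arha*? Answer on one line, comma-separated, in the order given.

Looking at the last vowel of each stem: -e when the last vowel of the stem is a front vowel (*tahoi*, *te*); -wol when the last vowel of the stem is a back vowel (*rajea*, *ahifo*).
*une* — last vowel /e/ (a front vowel) → -e → *unee*.
The last vowel of *arha* is /a/, which is a back vowel, so the suffix is -wol, giving *arhawol*.

unee, arhawol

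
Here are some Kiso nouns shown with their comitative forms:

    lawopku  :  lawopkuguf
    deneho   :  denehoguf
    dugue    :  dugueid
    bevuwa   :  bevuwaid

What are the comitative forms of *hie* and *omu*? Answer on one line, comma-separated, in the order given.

Looking at the last vowel of each stem: -guf when the last vowel of the stem is a rounded vowel (*lawopku*, *deneho*); -id when the last vowel of the stem is an unrounded vowel (*dugue*, *bevuwa*).
Since the last vowel of *hie* is /e/ (an unrounded vowel), it takes -id, giving *hieid*.
Since the last vowel of *omu* is /u/ (a rounded vowel), it takes -guf, giving *omuguf*.

hieid, omuguf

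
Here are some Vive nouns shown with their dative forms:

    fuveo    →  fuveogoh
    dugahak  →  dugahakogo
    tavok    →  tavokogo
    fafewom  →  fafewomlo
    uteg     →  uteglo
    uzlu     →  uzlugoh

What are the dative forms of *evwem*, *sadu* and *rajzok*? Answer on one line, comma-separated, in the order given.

Looking at the final sound of each stem: -ogo when the stem ends in a voiceless consonant (*dugahak*, *tavok*); -lo when the stem ends in a voiced consonant (*fafewom*, *uteg*); -goh when the stem ends in a vowel (*fuveo*, *uzlu*).
The final sound of *evwem* is /m/, which is a voiced consonant, so the suffix is -lo, giving *evwemlo*.
*sadu*: final sound = /u/, a vowel → -goh → *sadugoh*.
Since the final sound of *rajzok* is /k/ (a voiceless consonant), it takes -ogo, giving *rajzokogo*.

evwemlo, sadugoh, rajzokogo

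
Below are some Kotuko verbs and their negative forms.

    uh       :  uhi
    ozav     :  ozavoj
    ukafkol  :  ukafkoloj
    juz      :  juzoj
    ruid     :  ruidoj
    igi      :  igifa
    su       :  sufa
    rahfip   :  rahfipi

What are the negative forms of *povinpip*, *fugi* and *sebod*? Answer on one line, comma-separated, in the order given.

The alternation tracks the final sound of the stem — -i when the stem ends in a voiceless consonant (*uh*, *rahfip*); -oj when the stem ends in a voiced consonant (*ozav*, *ukafkol*, *juz*, *ruid*); -fa when the stem ends in a vowel (*igi*, *su*).
The final sound of *povinpip* is /p/, which is a voiceless consonant, so the suffix is -i, giving *povinpipi*.
The final sound of *fugi* is /i/, which is a vowel, so the suffix is -fa, giving *fugifa*.
*sebod* — final sound /d/ (a voiced consonant) → -oj → *sebodoj*.

povinpipi, fugifa, sebodoj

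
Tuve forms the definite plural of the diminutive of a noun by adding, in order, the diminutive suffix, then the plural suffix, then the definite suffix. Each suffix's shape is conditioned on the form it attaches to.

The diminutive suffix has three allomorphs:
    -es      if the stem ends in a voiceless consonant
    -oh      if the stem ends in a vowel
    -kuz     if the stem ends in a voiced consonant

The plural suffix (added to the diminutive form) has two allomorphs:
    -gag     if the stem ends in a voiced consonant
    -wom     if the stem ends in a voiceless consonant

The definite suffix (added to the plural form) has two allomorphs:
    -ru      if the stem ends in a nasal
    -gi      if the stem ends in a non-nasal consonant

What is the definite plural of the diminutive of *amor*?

*amor* — final sound /r/ (a voiced consonant) → -kuz → *amorkuz*.
The final consonant of the diminutive form *amorkuz* is /z/, which is voiced, so the plural suffix is -gag, giving *amorkuzgag*.
Since the final consonant of the plural form *amorkuzgag* is /g/ (non-nasal), it takes -gi, giving *amorkuzgaggi*.

amorkuzgaggi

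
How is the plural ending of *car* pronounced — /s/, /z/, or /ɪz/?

/z/

The stem *car* ends in a voiced non-sibilant sound.
The plural suffix surfaces as /ɪz/ after sibilants, /s/ after other voiceless consonants, and /z/ after other voiced sounds.
So the plural -s on *car* is pronounced /z/.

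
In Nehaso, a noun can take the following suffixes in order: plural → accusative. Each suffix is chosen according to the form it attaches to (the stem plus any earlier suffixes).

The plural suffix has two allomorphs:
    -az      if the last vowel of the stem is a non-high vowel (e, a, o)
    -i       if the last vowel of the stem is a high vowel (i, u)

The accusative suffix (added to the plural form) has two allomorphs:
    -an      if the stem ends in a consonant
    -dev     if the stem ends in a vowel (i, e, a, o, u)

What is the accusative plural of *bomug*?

bomugidev

*bomug*: last vowel = /u/, a high vowel → -i → *bomugi*.
The plural form *bomugi*: final sound = /i/, a vowel → -dev → *bomugidev*.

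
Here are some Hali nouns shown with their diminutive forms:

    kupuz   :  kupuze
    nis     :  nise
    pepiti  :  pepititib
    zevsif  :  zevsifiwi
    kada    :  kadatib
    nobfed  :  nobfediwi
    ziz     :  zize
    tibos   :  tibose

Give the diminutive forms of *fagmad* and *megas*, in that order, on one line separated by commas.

Looking at the final sound of each stem: -e when the stem ends in a sibilant (*kupuz*, *nis*, *ziz*, *tibos*); -iwi when the stem ends in a non-sibilant consonant (*zevsif*, *nobfed*); -tib when the stem ends in a vowel (*pepiti*, *kada*).
Since the final sound of *fagmad* is /d/ (a non-sibilant consonant), it takes -iwi, giving *fagmadiwi*.
The final sound of *megas* is /s/, which is a sibilant, so the suffix is -e, giving *megase*.

fagmadiwi, megase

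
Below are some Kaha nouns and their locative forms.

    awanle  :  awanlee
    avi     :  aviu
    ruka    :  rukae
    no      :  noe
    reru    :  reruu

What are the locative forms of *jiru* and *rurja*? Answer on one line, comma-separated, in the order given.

jiruu, rurjae

Looking at the last vowel of each stem: -u when the last vowel of the stem is a high vowel (*avi*, *reru*); -e when the last vowel of the stem is a non-high vowel (*awanle*, *ruka*, *no*).
*jiru* — last vowel /u/ (a high vowel) → -u → *jiruu*.
The last vowel of *rurja* is /a/, which is a non-high vowel, so the suffix is -e, giving *rurjae*.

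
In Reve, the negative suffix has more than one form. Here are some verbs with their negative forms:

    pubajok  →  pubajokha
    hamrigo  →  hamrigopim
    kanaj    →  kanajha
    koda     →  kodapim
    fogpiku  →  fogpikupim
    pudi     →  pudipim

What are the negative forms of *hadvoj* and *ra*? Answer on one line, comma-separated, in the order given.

The alternation tracks the final sound of the stem — -ha when the stem ends in a consonant (*pubajok*, *kanaj*); -pim when the stem ends in a vowel (*hamrigo*, *koda*, *fogpiku*, *pudi*).
The final sound of *hadvoj* is /j/, which is a consonant, so the suffix is -ha, giving *hadvojha*.
*ra*: final sound = /a/, a vowel → -pim → *rapim*.

hadvojha, rapim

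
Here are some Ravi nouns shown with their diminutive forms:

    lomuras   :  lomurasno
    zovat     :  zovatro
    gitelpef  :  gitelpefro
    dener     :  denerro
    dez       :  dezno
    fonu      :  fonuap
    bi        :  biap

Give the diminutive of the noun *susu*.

The pattern is sibilance of the final sound: -no when the stem ends in a sibilant (*lomuras*, *dez*); -ro when the stem ends in a non-sibilant consonant (*zovat*, *gitelpef*, *dener*); -ap when the stem ends in a vowel (*fonu*, *bi*).
The final sound of *susu* is /u/, which is a vowel, so the suffix is -ap, giving *susuap*.

susuap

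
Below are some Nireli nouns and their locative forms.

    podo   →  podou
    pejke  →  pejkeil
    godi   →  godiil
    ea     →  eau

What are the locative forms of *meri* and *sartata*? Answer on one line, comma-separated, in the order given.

The alternation tracks the last vowel of the stem — -il when the last vowel of the stem is a front vowel (*pejke*, *godi*); -u when the last vowel of the stem is a back vowel (*podo*, *ea*).
Since the last vowel of *meri* is /i/ (a front vowel), it takes -il, giving *meriil*.
Since the last vowel of *sartata* is /a/ (a back vowel), it takes -u, giving *sartatau*.

meriil, sartatau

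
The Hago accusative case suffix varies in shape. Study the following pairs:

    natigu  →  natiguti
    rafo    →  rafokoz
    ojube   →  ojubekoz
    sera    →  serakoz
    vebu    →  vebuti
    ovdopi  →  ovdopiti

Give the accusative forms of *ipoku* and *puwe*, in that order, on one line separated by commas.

The pattern is height harmony: -ti when the last vowel of the stem is a high vowel (*natigu*, *vebu*, *ovdopi*); -koz when the last vowel of the stem is a non-high vowel (*rafo*, *ojube*, *sera*).
*ipoku*: last vowel = /u/, a high vowel → -ti → *ipokuti*.
The last vowel of *puwe* is /e/, which is a non-high vowel, so the suffix is -koz, giving *puwekoz*.

ipokuti, puwekoz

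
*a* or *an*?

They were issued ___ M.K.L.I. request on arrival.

The indefinite article is chosen by the initial *sound* of the following word, not its spelling.
The initialism *M.K.L.I.* is read letter by letter; the first letter, M, is pronounced /ɛm/, which begins with a vowel sound.
So the article is *an*: They were issued an M.K.L.I. request on arrival.

an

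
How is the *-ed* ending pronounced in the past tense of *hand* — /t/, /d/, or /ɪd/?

/ɪd/

The stem *hand* ends in /t/ or /d/.
The -ed suffix is realized as /ɪd/ after /t, d/; as /t/ after other voiceless consonants; and as /d/ after other voiced sounds.
So -ed on *hand* is pronounced /ɪd/.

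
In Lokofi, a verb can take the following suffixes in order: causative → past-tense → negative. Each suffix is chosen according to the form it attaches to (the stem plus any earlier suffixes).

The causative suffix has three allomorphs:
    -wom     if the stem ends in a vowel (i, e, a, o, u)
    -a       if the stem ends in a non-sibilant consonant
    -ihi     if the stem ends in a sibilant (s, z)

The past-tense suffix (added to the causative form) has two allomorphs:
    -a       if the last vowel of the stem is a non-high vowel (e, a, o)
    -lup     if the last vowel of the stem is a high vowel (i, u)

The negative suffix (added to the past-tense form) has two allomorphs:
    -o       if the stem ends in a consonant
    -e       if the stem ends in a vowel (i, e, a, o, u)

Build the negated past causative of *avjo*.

avjowomae

*avjo* — final sound /o/ (a vowel) → -wom → *avjowom*.
The last vowel of the causative form *avjowom* is /o/, which is a non-high vowel, so the past-tense suffix is -a, giving *avjowoma*.
Since the final sound of the past-tense form *avjowoma* is /a/ (a vowel), it takes -e, giving *avjowomae*.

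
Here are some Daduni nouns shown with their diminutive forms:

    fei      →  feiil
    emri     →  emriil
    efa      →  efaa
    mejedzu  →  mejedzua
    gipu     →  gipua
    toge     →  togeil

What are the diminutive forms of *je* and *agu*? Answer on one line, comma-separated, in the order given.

The suffix is conditioned by the last vowel: -il when the last vowel of the stem is a front vowel (*fei*, *emri*, *toge*); -a when the last vowel of the stem is a back vowel (*efa*, *mejedzu*, *gipu*).
Since the last vowel of *je* is /e/ (a front vowel), it takes -il, giving *jeil*.
Since the last vowel of *agu* is /u/ (a back vowel), it takes -a, giving *agua*.

jeil, agua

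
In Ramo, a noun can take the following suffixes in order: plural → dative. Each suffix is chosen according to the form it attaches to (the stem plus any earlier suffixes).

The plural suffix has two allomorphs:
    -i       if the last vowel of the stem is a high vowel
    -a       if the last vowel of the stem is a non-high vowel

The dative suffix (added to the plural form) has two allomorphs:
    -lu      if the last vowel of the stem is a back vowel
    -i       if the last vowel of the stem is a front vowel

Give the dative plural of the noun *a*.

Since the last vowel of *a* is /a/ (a non-high vowel), it takes -a, giving *aa*.
The plural form *aa*: last vowel = /a/, a back vowel → -lu → *aalu*.

aalu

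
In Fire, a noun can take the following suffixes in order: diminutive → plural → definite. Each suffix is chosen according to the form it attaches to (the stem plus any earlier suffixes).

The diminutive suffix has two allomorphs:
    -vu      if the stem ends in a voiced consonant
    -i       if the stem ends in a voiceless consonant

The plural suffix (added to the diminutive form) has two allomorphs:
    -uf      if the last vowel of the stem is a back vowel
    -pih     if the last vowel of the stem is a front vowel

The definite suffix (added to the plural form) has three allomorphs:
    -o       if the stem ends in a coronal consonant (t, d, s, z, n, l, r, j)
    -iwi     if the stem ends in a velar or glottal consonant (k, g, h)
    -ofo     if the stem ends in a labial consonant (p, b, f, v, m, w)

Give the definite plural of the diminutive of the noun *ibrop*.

ibropipihiwi

Since the final consonant of *ibrop* is /p/ (voiceless), it takes -i, giving *ibropi*.
The diminutive form *ibropi* — last vowel /i/ (a front vowel) → -pih → *ibropipih*.
The plural form *ibropipih*: final consonant = /h/, velar/glottal → -iwi → *ibropipihiwi*.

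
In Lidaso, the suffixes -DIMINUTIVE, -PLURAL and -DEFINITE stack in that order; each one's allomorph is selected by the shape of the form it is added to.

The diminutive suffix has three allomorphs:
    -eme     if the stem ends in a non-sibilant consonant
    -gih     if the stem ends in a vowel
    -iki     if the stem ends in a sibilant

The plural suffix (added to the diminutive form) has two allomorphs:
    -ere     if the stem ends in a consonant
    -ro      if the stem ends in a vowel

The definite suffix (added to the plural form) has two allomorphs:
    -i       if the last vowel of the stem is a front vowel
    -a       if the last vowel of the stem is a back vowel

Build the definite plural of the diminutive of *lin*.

linemeroa

The final sound of *lin* is /n/, which is a non-sibilant consonant, so the diminutive suffix is -eme, giving *lineme*.
The final sound of the diminutive form *lineme* is /e/, which is a vowel, so the plural suffix is -ro, giving *linemero*.
The plural form *linemero* — last vowel /o/ (a back vowel) → -a → *linemeroa*.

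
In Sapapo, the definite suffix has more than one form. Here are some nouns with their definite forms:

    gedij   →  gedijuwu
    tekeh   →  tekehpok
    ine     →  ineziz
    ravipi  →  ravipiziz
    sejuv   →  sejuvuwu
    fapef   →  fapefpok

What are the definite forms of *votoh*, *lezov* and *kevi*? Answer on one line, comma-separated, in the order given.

The suffix is conditioned by the final sound: -pok when the stem ends in a voiceless consonant (*tekeh*, *fapef*); -uwu when the stem ends in a voiced consonant (*gedij*, *sejuv*); -ziz when the stem ends in a vowel (*ine*, *ravipi*).
Since the final sound of *votoh* is /h/ (a voiceless consonant), it takes -pok, giving *votohpok*.
Since the final sound of *lezov* is /v/ (a voiced consonant), it takes -uwu, giving *lezovuwu*.
*kevi* — final sound /i/ (a vowel) → -ziz → *keviziz*.

votohpok, lezovuwu, keviziz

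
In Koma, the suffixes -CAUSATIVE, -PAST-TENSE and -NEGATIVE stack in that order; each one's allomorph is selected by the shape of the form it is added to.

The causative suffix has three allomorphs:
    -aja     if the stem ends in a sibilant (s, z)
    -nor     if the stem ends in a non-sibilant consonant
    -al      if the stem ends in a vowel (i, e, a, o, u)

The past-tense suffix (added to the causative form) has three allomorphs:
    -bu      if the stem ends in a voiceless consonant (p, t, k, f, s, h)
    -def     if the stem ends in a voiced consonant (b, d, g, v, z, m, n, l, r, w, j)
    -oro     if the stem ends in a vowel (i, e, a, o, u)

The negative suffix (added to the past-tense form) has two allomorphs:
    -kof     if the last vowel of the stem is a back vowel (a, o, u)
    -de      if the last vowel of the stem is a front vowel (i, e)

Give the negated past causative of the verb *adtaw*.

adtawnordefde

Since the final sound of *adtaw* is /w/ (a non-sibilant consonant), it takes -nor, giving *adtawnor*.
Since the final sound of the causative form *adtawnor* is /r/ (a voiced consonant), it takes -def, giving *adtawnordef*.
Since the last vowel of the past-tense form *adtawnordef* is /e/ (a front vowel), it takes -de, giving *adtawnordefde*.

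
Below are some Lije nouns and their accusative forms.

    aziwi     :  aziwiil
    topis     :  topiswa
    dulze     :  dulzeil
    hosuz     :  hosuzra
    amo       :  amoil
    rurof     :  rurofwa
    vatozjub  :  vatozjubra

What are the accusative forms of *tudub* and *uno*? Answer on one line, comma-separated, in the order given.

tudubra, unoil

The alternation tracks the final sound of the stem — -wa when the stem ends in a voiceless consonant (*topis*, *rurof*); -ra when the stem ends in a voiced consonant (*hosuz*, *vatozjub*); -il when the stem ends in a vowel (*aziwi*, *dulze*, *amo*).
*tudub* — final sound /b/ (a voiced consonant) → -ra → *tudubra*.
*uno* — final sound /o/ (a vowel) → -il → *unoil*.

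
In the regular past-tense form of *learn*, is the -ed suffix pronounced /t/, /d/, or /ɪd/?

/d/

The stem *learn* ends in a voiced sound other than /d/.
The -ed suffix is realized as /ɪd/ after /t, d/; as /t/ after other voiceless consonants; and as /d/ after other voiced sounds.
So -ed on *learn* is pronounced /d/.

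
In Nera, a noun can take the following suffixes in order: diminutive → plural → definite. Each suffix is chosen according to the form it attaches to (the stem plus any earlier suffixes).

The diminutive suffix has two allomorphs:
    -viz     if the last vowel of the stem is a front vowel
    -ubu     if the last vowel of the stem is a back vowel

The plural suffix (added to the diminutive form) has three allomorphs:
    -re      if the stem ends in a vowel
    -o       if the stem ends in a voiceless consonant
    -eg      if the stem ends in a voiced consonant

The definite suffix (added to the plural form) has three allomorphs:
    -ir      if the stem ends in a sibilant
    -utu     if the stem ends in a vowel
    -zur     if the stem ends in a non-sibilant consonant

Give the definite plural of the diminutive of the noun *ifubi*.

ifubivizegzur

*ifubi* — last vowel /i/ (a front vowel) → -viz → *ifubiviz*.
The final sound of the diminutive form *ifubiviz* is /z/, which is a voiced consonant, so the plural suffix is -eg, giving *ifubivizeg*.
Since the final sound of the plural form *ifubivizeg* is /g/ (a non-sibilant consonant), it takes -zur, giving *ifubivizegzur*.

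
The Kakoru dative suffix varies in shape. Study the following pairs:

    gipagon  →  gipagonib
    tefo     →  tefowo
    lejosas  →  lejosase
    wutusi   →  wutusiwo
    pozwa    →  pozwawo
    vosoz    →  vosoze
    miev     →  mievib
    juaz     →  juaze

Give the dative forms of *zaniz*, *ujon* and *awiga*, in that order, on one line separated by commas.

The suffix is conditioned by the final sound: -e when the stem ends in a sibilant (*lejosas*, *vosoz*, *juaz*); -ib when the stem ends in a non-sibilant consonant (*gipagon*, *miev*); -wo when the stem ends in a vowel (*tefo*, *wutusi*, *pozwa*).
Since the final sound of *zaniz* is /z/ (a sibilant), it takes -e, giving *zanize*.
Since the final sound of *ujon* is /n/ (a non-sibilant consonant), it takes -ib, giving *ujonib*.
*awiga* — final sound /a/ (a vowel) → -wo → *awigawo*.

zanize, ujonib, awigawo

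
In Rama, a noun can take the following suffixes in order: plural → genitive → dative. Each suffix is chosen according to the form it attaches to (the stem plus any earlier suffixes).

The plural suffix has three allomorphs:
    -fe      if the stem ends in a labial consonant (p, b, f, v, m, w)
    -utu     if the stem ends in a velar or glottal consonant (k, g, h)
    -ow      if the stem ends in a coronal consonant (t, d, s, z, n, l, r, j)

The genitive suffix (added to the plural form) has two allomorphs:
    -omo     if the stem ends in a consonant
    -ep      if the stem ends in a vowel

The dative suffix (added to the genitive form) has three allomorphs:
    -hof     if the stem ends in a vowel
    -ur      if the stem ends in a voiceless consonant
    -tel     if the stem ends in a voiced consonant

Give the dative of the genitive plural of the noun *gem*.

gemfeepur

The final consonant of *gem* is /m/, which is labial, so the plural suffix is -fe, giving *gemfe*.
The plural form *gemfe* — final sound /e/ (a vowel) → -ep → *gemfeep*.
The genitive form *gemfeep* — final sound /p/ (a voiceless consonant) → -ur → *gemfeepur*.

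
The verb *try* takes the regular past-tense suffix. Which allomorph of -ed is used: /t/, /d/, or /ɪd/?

The stem *try* ends in a voiced sound other than /d/.
The -ed suffix is realized as /ɪd/ after /t, d/; as /t/ after other voiceless consonants; and as /d/ after other voiced sounds.
So -ed on *try* is pronounced /d/.

/d/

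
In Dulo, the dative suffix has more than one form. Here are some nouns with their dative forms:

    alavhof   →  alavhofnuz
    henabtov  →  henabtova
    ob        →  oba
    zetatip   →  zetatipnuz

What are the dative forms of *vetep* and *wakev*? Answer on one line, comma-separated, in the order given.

The suffix is conditioned by the final consonant: -nuz when the stem ends in a voiceless consonant (*alavhof*, *zetatip*); -a when the stem ends in a voiced consonant (*henabtov*, *ob*).
*vetep*: final consonant = /p/, voiceless → -nuz → *vetepnuz*.
*wakev*: final consonant = /v/, voiced → -a → *wakeva*.

vetepnuz, wakeva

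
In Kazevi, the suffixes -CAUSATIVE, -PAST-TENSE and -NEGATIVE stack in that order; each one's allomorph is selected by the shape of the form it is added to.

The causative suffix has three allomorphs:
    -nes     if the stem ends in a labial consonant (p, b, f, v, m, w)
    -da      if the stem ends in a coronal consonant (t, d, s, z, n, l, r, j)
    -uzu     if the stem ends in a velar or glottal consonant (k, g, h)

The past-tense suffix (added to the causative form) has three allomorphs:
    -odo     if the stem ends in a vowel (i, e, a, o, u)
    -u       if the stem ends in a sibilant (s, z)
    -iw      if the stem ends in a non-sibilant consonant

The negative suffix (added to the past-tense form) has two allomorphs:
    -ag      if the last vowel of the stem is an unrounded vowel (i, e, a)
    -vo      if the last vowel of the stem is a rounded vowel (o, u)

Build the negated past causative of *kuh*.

*kuh*: final consonant = /h/, velar/glottal → -uzu → *kuhuzu*.
The final sound of the causative form *kuhuzu* is /u/, which is a vowel, so the past-tense suffix is -odo, giving *kuhuzuodo*.
The past-tense form *kuhuzuodo* — last vowel /o/ (a rounded vowel) → -vo → *kuhuzuodovo*.

kuhuzuodovo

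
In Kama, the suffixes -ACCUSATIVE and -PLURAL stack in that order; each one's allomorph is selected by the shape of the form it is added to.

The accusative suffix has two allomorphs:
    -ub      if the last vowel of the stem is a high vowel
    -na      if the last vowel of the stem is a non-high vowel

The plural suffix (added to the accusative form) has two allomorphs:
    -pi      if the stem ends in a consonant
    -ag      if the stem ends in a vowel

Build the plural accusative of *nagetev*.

nagetevnaag

Since the last vowel of *nagetev* is /e/ (a non-high vowel), it takes -na, giving *nagetevna*.
The accusative form *nagetevna*: final sound = /a/, a vowel → -ag → *nagetevnaag*.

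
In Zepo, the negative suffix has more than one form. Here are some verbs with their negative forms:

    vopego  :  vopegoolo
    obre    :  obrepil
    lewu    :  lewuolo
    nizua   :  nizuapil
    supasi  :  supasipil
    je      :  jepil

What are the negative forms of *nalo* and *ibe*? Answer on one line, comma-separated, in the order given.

The suffix is conditioned by the last vowel: -olo when the last vowel of the stem is a rounded vowel (*vopego*, *lewu*); -pil when the last vowel of the stem is an unrounded vowel (*obre*, *nizua*, *supasi*, *je*).
Since the last vowel of *nalo* is /o/ (a rounded vowel), it takes -olo, giving *naloolo*.
*ibe*: last vowel = /e/, an unrounded vowel → -pil → *ibepil*.

naloolo, ibepil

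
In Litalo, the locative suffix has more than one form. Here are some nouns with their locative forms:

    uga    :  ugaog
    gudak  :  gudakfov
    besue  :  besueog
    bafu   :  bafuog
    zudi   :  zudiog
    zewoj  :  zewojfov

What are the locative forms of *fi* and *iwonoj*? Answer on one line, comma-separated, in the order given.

fiog, iwonojfov

The pattern is consonant vs. vowel: -fov when the stem ends in a consonant (*gudak*, *zewoj*); -og when the stem ends in a vowel (*uga*, *besue*, *bafu*, *zudi*).
*fi*: final sound = /i/, a vowel → -og → *fiog*.
*iwonoj* — final sound /j/ (a consonant) → -fov → *iwonojfov*.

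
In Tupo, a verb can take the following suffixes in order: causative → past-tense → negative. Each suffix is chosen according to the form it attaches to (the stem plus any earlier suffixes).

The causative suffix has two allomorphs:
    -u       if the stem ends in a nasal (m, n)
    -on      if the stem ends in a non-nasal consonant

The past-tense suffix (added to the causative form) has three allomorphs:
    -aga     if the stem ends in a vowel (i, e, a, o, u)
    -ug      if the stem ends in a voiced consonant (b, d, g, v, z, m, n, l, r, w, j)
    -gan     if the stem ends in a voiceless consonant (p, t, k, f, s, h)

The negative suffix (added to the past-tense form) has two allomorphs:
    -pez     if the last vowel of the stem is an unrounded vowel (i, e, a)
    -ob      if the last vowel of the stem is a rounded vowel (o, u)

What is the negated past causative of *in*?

Since the final consonant of *in* is /n/ (a nasal), it takes -u, giving *inu*.
The final sound of the causative form *inu* is /u/, which is a vowel, so the past-tense suffix is -aga, giving *inuaga*.
The last vowel of the past-tense form *inuaga* is /a/, which is an unrounded vowel, so the negative suffix is -pez, giving *inuagapez*.

inuagapez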